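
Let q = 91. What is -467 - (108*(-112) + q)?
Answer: 11538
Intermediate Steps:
-467 - (108*(-112) + q) = -467 - (108*(-112) + 91) = -467 - (-12096 + 91) = -467 - 1*(-12005) = -467 + 12005 = 11538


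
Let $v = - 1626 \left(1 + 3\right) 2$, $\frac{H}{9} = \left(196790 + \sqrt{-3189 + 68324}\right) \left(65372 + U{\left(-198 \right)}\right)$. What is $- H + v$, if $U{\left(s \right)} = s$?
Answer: $-115430336148 - 586566 \sqrt{65135} \approx -1.1558 \cdot 10^{11}$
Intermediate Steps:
$H = 115430323140 + 586566 \sqrt{65135}$ ($H = 9 \left(196790 + \sqrt{-3189 + 68324}\right) \left(65372 - 198\right) = 9 \left(196790 + \sqrt{65135}\right) 65174 = 9 \left(12825591460 + 65174 \sqrt{65135}\right) = 115430323140 + 586566 \sqrt{65135} \approx 1.1558 \cdot 10^{11}$)
$v = -13008$ ($v = - 1626 \cdot 4 \cdot 2 = \left(-1626\right) 8 = -13008$)
$- H + v = - (115430323140 + 586566 \sqrt{65135}) - 13008 = \left(-115430323140 - 586566 \sqrt{65135}\right) - 13008 = -115430336148 - 586566 \sqrt{65135}$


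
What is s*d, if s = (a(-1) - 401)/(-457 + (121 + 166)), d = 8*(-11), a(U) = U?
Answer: -17688/85 ≈ -208.09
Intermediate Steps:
d = -88
s = 201/85 (s = (-1 - 401)/(-457 + (121 + 166)) = -402/(-457 + 287) = -402/(-170) = -402*(-1/170) = 201/85 ≈ 2.3647)
s*d = (201/85)*(-88) = -17688/85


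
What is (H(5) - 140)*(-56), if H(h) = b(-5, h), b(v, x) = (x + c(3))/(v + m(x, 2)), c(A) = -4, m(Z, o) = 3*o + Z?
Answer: 23492/3 ≈ 7830.7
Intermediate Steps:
m(Z, o) = Z + 3*o
b(v, x) = (-4 + x)/(6 + v + x) (b(v, x) = (x - 4)/(v + (x + 3*2)) = (-4 + x)/(v + (x + 6)) = (-4 + x)/(v + (6 + x)) = (-4 + x)/(6 + v + x))
H(h) = (-4 + h)/(1 + h) (H(h) = (-4 + h)/(6 - 5 + h) = (-4 + h)/(1 + h))
(H(5) - 140)*(-56) = ((-4 + 5)/(1 + 5) - 140)*(-56) = (1/6 - 140)*(-56) = ((⅙)*1 - 140)*(-56) = (⅙ - 140)*(-56) = -839/6*(-56) = 23492/3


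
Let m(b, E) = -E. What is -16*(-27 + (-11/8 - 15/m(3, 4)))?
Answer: 394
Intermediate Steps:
-16*(-27 + (-11/8 - 15/m(3, 4))) = -16*(-27 + (-11/8 - 15/((-1*4)))) = -16*(-27 + (-11*⅛ - 15/(-4))) = -16*(-27 + (-11/8 - 15*(-¼))) = -16*(-27 + (-11/8 + 15/4)) = -16*(-27 + 19/8) = -16*(-197/8) = 394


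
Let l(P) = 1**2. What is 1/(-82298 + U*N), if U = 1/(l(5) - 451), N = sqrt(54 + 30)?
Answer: -1388778750/114293713567493 + 75*sqrt(21)/114293713567493 ≈ -1.2151e-5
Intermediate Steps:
l(P) = 1
N = 2*sqrt(21) (N = sqrt(84) = 2*sqrt(21) ≈ 9.1651)
U = -1/450 (U = 1/(1 - 451) = 1/(-450) = -1/450 ≈ -0.0022222)
1/(-82298 + U*N) = 1/(-82298 - sqrt(21)/225)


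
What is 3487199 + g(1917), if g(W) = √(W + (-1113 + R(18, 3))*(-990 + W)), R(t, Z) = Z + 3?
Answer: 3487199 + 12*I*√7113 ≈ 3.4872e+6 + 1012.1*I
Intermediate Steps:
R(t, Z) = 3 + Z
g(W) = √(1095930 - 1106*W) (g(W) = √(W + (-1113 + (3 + 3))*(-990 + W)) = √(W + (-1113 + 6)*(-990 + W)) = √(W - 1107*(-990 + W)) = √(W + (1095930 - 1107*W)) = √(1095930 - 1106*W))
3487199 + g(1917) = 3487199 + √(1095930 - 1106*1917) = 3487199 + √(1095930 - 2120202) = 3487199 + √(-1024272) = 3487199 + 12*I*√7113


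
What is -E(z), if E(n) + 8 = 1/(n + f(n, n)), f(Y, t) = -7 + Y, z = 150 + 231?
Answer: 6039/755 ≈ 7.9987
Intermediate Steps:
z = 381
E(n) = -8 + 1/(-7 + 2*n) (E(n) = -8 + 1/(n + (-7 + n)) = -8 + 1/(-7 + 2*n))
-E(z) = -(57 - 16*381)/(-7 + 2*381) = -(57 - 6096)/(-7 + 762) = -(-6039)/755 = -1*(-6039/755) = 6039/755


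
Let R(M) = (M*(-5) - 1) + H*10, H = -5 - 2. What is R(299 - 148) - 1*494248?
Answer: -495074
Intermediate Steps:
H = -7
R(M) = -71 - 5*M (R(M) = (M*(-5) - 1) - 7*10 = (-5*M - 1) - 70 = (-1 - 5*M) - 70 = -71 - 5*M)
R(299 - 148) - 1*494248 = (-71 - 5*(299 - 148)) - 1*494248 = (-71 - 5*151) - 494248 = (-71 - 755) - 494248 = -826 - 494248 = -495074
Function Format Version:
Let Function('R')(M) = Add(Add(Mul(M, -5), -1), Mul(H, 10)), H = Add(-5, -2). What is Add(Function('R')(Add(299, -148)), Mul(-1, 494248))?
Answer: -495074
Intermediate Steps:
H = -7
Function('R')(M) = Add(-71, Mul(-5, M)) (Function('R')(M) = Add(Add(Mul(M, -5), -1), Mul(-7, 10)) = Add(Add(Mul(-5, M), -1), -70) = Add(Add(-1, Mul(-5, M)), -70) = Add(-71, Mul(-5, M)))
Add(Function('R')(Add(299, -148)), Mul(-1, 494248)) = Add(Add(-71, Mul(-5, Add(299, -148))), Mul(-1, 494248)) = Add(Add(-71, Mul(-5, 151)), -494248) = Add(Add(-71, -755), -494248) = Add(-826, -494248) = -495074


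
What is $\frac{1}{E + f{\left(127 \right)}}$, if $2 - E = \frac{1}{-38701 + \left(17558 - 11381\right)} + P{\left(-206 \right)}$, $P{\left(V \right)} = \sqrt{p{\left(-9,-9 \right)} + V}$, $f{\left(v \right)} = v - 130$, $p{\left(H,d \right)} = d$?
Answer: $- \frac{1057778052}{228487019369} + \frac{1057810576 i \sqrt{215}}{228487019369} \approx -0.0046295 + 0.067884 i$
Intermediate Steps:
$f{\left(v \right)} = -130 + v$
$P{\left(V \right)} = \sqrt{-9 + V}$
$E = \frac{65049}{32524} - i \sqrt{215}$ ($E = 2 - \left(\frac{1}{-38701 + \left(17558 - 11381\right)} + \sqrt{-9 - 206}\right) = 2 - \left(\frac{1}{-38701 + 6177} + \sqrt{-215}\right) = 2 - \left(\frac{1}{-32524} + i \sqrt{215}\right) = 2 - \left(- \frac{1}{32524} + i \sqrt{215}\right) = 2 + \left(\frac{1}{32524} - i \sqrt{215}\right) = \frac{65049}{32524} - i \sqrt{215} \approx 2.0 - 14.663 i$)
$\frac{1}{E + f{\left(127 \right)}} = \frac{1}{\left(\frac{65049}{32524} - i \sqrt{215}\right) + \left(-130 + 127\right)} = \frac{1}{\left(\frac{65049}{32524} - i \sqrt{215}\right) - 3} = \frac{1}{- \frac{32523}{32524} - i \sqrt{215}}$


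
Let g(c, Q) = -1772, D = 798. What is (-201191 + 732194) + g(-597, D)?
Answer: 529231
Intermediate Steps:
(-201191 + 732194) + g(-597, D) = (-201191 + 732194) - 1772 = 531003 - 1772 = 529231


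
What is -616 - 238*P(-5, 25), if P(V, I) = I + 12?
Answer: -9422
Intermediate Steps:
P(V, I) = 12 + I
-616 - 238*P(-5, 25) = -616 - 238*(12 + 25) = -616 - 238*37 = -616 - 8806 = -9422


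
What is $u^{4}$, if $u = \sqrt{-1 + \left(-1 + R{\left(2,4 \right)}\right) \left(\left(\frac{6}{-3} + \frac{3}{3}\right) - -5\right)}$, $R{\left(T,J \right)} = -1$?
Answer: $81$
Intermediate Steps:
$u = 3 i$ ($u = \sqrt{-1 + \left(-1 - 1\right) \left(\left(\frac{6}{-3} + \frac{3}{3}\right) - -5\right)} = \sqrt{-1 - 2 \left(\left(6 \left(- \frac{1}{3}\right) + 3 \cdot \frac{1}{3}\right) + 5\right)} = \sqrt{-1 - 2 \left(\left(-2 + 1\right) + 5\right)} = \sqrt{-1 - 2 \left(-1 + 5\right)} = \sqrt{-1 - 8} = \sqrt{-9} = 3 i \approx 3.0 i$)
$u^{4} = \left(3 i\right)^{4} = 81$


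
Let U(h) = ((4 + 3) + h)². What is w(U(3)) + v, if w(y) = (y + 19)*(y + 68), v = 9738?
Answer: 29730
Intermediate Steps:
U(h) = (7 + h)²
w(y) = (19 + y)*(68 + y)
w(U(3)) + v = (1292 + ((7 + 3)²)² + 87*(7 + 3)²) + 9738 = (1292 + (10²)² + 87*10²) + 9738 = (1292 + 100² + 87*100) + 9738 = (1292 + 10000 + 8700) + 9738 = 19992 + 9738 = 29730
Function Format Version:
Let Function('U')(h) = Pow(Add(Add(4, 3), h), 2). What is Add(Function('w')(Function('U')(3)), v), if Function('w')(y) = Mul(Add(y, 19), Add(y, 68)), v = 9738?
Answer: 29730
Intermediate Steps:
Function('U')(h) = Pow(Add(7, h), 2)
Function('w')(y) = Mul(Add(19, y), Add(68, y))
Add(Function('w')(Function('U')(3)), v) = Add(Add(1292, Pow(Pow(Add(7, 3), 2), 2), Mul(87, Pow(Add(7, 3), 2))), 9738) = Add(Add(1292, Pow(Pow(10, 2), 2), Mul(87, Pow(10, 2))), 9738) = Add(Add(1292, Pow(100, 2), Mul(87, 100)), 9738) = Add(Add(1292, 10000, 8700), 9738) = Add(19992, 9738) = 29730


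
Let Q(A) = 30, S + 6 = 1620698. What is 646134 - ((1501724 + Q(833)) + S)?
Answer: -2476312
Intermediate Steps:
S = 1620692 (S = -6 + 1620698 = 1620692)
646134 - ((1501724 + Q(833)) + S) = 646134 - ((1501724 + 30) + 1620692) = 646134 - (1501754 + 1620692) = 646134 - 1*3122446 = 646134 - 3122446 = -2476312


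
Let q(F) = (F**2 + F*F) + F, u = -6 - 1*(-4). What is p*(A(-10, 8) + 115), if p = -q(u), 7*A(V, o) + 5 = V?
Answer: -4740/7 ≈ -677.14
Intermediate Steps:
u = -2 (u = -6 + 4 = -2)
A(V, o) = -5/7 + V/7
q(F) = F + 2*F**2 (q(F) = (F**2 + F**2) + F = 2*F**2 + F = F + 2*F**2)
p = -6 (p = -(-2)*(1 + 2*(-2)) = -(-2)*(1 - 4) = -(-2)*(-3) = -1*6 = -6)
p*(A(-10, 8) + 115) = -6*((-5/7 + (1/7)*(-10)) + 115) = -6*((-5/7 - 10/7) + 115) = -6*(-15/7 + 115) = -6*790/7 = -4740/7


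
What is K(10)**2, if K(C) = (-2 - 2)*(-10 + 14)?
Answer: 256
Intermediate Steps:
K(C) = -16 (K(C) = -4*4 = -16)
K(10)**2 = (-16)**2 = 256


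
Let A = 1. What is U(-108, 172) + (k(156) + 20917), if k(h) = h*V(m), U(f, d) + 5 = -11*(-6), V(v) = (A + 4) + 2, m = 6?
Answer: 22070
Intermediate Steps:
V(v) = 7 (V(v) = (1 + 4) + 2 = 5 + 2 = 7)
U(f, d) = 61 (U(f, d) = -5 - 11*(-6) = -5 + 66 = 61)
k(h) = 7*h (k(h) = h*7 = 7*h)
U(-108, 172) + (k(156) + 20917) = 61 + (7*156 + 20917) = 61 + (1092 + 20917) = 61 + 22009 = 22070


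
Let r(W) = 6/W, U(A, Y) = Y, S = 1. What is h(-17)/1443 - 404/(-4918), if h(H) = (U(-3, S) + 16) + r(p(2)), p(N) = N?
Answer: 340666/3548337 ≈ 0.096007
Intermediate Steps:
h(H) = 20 (h(H) = (1 + 16) + 6/2 = 17 + 6*(½) = 17 + 3 = 20)
h(-17)/1443 - 404/(-4918) = 20/1443 - 404/(-4918) = 20*(1/1443) - 404*(-1/4918) = 20/1443 + 202/2459 = 340666/3548337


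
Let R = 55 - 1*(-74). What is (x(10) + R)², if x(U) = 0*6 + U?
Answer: 19321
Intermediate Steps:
x(U) = U (x(U) = 0 + U = U)
R = 129 (R = 55 + 74 = 129)
(x(10) + R)² = (10 + 129)² = 139² = 19321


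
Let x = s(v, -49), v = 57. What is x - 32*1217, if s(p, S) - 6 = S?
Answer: -38987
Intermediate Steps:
s(p, S) = 6 + S
x = -43 (x = 6 - 49 = -43)
x - 32*1217 = -43 - 32*1217 = -43 - 1*38944 = -43 - 38944 = -38987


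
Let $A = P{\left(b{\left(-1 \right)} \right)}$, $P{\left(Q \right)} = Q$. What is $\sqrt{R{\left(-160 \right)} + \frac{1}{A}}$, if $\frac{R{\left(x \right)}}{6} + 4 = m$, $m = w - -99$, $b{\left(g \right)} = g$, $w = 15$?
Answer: $\sqrt{659} \approx 25.671$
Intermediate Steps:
$A = -1$
$m = 114$ ($m = 15 - -99 = 15 + 99 = 114$)
$R{\left(x \right)} = 660$ ($R{\left(x \right)} = -24 + 6 \cdot 114 = -24 + 684 = 660$)
$\sqrt{R{\left(-160 \right)} + \frac{1}{A}} = \sqrt{660 + \frac{1}{-1}} = \sqrt{660 - 1} = \sqrt{659}$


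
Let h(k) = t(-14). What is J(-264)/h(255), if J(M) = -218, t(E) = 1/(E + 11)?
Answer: 654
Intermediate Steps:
t(E) = 1/(11 + E)
h(k) = -1/3 (h(k) = 1/(11 - 14) = 1/(-3) = -1/3)
J(-264)/h(255) = -218/(-1/3) = -218*(-3) = 654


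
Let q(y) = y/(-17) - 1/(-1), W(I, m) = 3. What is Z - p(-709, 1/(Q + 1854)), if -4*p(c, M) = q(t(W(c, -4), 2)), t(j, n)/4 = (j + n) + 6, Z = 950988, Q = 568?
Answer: 64667157/68 ≈ 9.5099e+5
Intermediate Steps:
t(j, n) = 24 + 4*j + 4*n (t(j, n) = 4*((j + n) + 6) = 4*(6 + j + n) = 24 + 4*j + 4*n)
q(y) = 1 - y/17 (q(y) = y*(-1/17) - 1*(-1) = -y/17 + 1 = 1 - y/17)
p(c, M) = 27/68 (p(c, M) = -(1 - (24 + 4*3 + 4*2)/17)/4 = -(1 - (24 + 12 + 8)/17)/4 = -(1 - 1/17*44)/4 = -(1 - 44/17)/4 = -1/4*(-27/17) = 27/68)
Z - p(-709, 1/(Q + 1854)) = 950988 - 1*27/68 = 950988 - 27/68 = 64667157/68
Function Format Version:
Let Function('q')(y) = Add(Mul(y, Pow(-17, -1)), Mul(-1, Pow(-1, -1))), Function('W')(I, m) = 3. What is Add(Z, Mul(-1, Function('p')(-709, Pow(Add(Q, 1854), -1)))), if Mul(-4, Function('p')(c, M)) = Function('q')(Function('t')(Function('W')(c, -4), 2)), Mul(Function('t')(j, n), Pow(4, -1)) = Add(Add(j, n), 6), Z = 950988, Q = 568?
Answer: Rational(64667157, 68) ≈ 9.5099e+5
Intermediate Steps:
Function('t')(j, n) = Add(24, Mul(4, j), Mul(4, n)) (Function('t')(j, n) = Mul(4, Add(Add(j, n), 6)) = Mul(4, Add(6, j, n)) = Add(24, Mul(4, j), Mul(4, n)))
Function('q')(y) = Add(1, Mul(Rational(-1, 17), y)) (Function('q')(y) = Add(Mul(y, Rational(-1, 17)), Mul(-1, -1)) = Add(Mul(Rational(-1, 17), y), 1) = Add(1, Mul(Rational(-1, 17), y)))
Function('p')(c, M) = Rational(27, 68) (Function('p')(c, M) = Mul(Rational(-1, 4), Add(1, Mul(Rational(-1, 17), Add(24, Mul(4, 3), Mul(4, 2))))) = Mul(Rational(-1, 4), Add(1, Mul(Rational(-1, 17), Add(24, 12, 8)))) = Mul(Rational(-1, 4), Add(1, Mul(Rational(-1, 17), 44))) = Mul(Rational(-1, 4), Add(1, Rational(-44, 17))) = Mul(Rational(-1, 4), Rational(-27, 17)) = Rational(27, 68))
Add(Z, Mul(-1, Function('p')(-709, Pow(Add(Q, 1854), -1)))) = Add(950988, Mul(-1, Rational(27, 68))) = Add(950988, Rational(-27, 68)) = Rational(64667157, 68)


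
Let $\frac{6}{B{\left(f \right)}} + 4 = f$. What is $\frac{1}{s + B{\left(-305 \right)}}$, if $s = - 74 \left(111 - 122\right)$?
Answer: $\frac{103}{83840} \approx 0.0012285$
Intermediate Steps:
$B{\left(f \right)} = \frac{6}{-4 + f}$
$s = 814$ ($s = \left(-74\right) \left(-11\right) = 814$)
$\frac{1}{s + B{\left(-305 \right)}} = \frac{1}{814 + \frac{6}{-4 - 305}} = \frac{1}{814 + \frac{6}{-309}} = \frac{1}{814 + 6 \left(- \frac{1}{309}\right)} = \frac{1}{814 - \frac{2}{103}} = \frac{1}{\frac{83840}{103}} = \frac{103}{83840}$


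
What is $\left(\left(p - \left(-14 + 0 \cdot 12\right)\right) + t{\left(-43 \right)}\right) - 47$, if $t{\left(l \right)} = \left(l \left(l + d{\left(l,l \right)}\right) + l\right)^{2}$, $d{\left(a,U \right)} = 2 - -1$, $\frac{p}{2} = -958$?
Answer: $2810380$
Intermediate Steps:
$p = -1916$ ($p = 2 \left(-958\right) = -1916$)
$d{\left(a,U \right)} = 3$ ($d{\left(a,U \right)} = 2 + 1 = 3$)
$t{\left(l \right)} = \left(l + l \left(3 + l\right)\right)^{2}$ ($t{\left(l \right)} = \left(l \left(l + 3\right) + l\right)^{2} = \left(l \left(3 + l\right) + l\right)^{2} = \left(l + l \left(3 + l\right)\right)^{2}$)
$\left(\left(p - \left(-14 + 0 \cdot 12\right)\right) + t{\left(-43 \right)}\right) - 47 = \left(\left(-1916 - \left(-14 + 0 \cdot 12\right)\right) + \left(-43\right)^{2} \left(4 - 43\right)^{2}\right) - 47 = \left(\left(-1916 - \left(-14 + 0\right)\right) + 1849 \left(-39\right)^{2}\right) - 47 = \left(\left(-1916 - -14\right) + 1849 \cdot 1521\right) - 47 = \left(\left(-1916 + 14\right) + 2812329\right) - 47 = \left(-1902 + 2812329\right) - 47 = 2810427 - 47 = 2810380$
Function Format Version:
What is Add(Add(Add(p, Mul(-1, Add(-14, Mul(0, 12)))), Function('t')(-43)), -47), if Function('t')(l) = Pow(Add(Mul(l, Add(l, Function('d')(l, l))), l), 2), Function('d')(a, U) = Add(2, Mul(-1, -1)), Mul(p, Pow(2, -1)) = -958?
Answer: 2810380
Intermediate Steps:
p = -1916 (p = Mul(2, -958) = -1916)
Function('d')(a, U) = 3 (Function('d')(a, U) = Add(2, 1) = 3)
Function('t')(l) = Pow(Add(l, Mul(l, Add(3, l))), 2) (Function('t')(l) = Pow(Add(Mul(l, Add(l, 3)), l), 2) = Pow(Add(Mul(l, Add(3, l)), l), 2) = Pow(Add(l, Mul(l, Add(3, l))), 2))
Add(Add(Add(p, Mul(-1, Add(-14, Mul(0, 12)))), Function('t')(-43)), -47) = Add(Add(Add(-1916, Mul(-1, Add(-14, Mul(0, 12)))), Mul(Pow(-43, 2), Pow(Add(4, -43), 2))), -47) = Add(Add(Add(-1916, Mul(-1, Add(-14, 0))), Mul(1849, Pow(-39, 2))), -47) = Add(Add(Add(-1916, Mul(-1, -14)), Mul(1849, 1521)), -47) = Add(Add(Add(-1916, 14), 2812329), -47) = Add(Add(-1902, 2812329), -47) = Add(2810427, -47) = 2810380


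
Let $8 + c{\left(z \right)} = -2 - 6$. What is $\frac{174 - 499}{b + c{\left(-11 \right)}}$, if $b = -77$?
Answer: $\frac{325}{93} \approx 3.4946$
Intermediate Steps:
$c{\left(z \right)} = -16$ ($c{\left(z \right)} = -8 - 8 = -16$)
$\frac{174 - 499}{b + c{\left(-11 \right)}} = \frac{174 - 499}{-77 - 16} = - \frac{325}{-93} = \left(-325\right) \left(- \frac{1}{93}\right) = \frac{325}{93}$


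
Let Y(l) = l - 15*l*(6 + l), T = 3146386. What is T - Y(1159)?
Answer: 23398752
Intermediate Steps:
Y(l) = l - 15*l*(6 + l)
T - Y(1159) = 3146386 - (-1)*1159*(89 + 15*1159) = 3146386 - (-1)*1159*(89 + 17385) = 3146386 - (-1)*1159*17474 = 3146386 - 1*(-20252366) = 3146386 + 20252366 = 23398752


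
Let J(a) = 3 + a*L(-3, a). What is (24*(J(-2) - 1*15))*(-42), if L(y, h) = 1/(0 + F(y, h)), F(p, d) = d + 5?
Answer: 12768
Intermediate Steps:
F(p, d) = 5 + d
L(y, h) = 1/(5 + h) (L(y, h) = 1/(0 + (5 + h)) = 1/(5 + h))
J(a) = 3 + a/(5 + a)
(24*(J(-2) - 1*15))*(-42) = (24*((15 + 4*(-2))/(5 - 2) - 1*15))*(-42) = (24*((15 - 8)/3 - 15))*(-42) = (24*((⅓)*7 - 15))*(-42) = (24*(7/3 - 15))*(-42) = (24*(-38/3))*(-42) = -304*(-42) = 12768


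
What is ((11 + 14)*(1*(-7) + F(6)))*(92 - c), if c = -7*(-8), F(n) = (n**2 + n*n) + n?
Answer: 63900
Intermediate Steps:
F(n) = n + 2*n**2 (F(n) = (n**2 + n**2) + n = 2*n**2 + n = n + 2*n**2)
c = 56
((11 + 14)*(1*(-7) + F(6)))*(92 - c) = ((11 + 14)*(1*(-7) + 6*(1 + 2*6)))*(92 - 1*56) = (25*(-7 + 6*(1 + 12)))*(92 - 56) = (25*(-7 + 6*13))*36 = (25*(-7 + 78))*36 = (25*71)*36 = 1775*36 = 63900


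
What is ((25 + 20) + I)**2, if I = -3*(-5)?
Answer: 3600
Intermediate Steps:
I = 15
((25 + 20) + I)**2 = ((25 + 20) + 15)**2 = (45 + 15)**2 = 60**2 = 3600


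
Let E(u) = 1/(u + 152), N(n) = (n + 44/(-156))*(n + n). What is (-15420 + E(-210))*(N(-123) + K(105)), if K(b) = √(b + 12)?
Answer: -13561815016/29 - 2683083*√13/58 ≈ -4.6782e+8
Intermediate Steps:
N(n) = 2*n*(-11/39 + n) (N(n) = (n + 44*(-1/156))*(2*n) = (n - 11/39)*(2*n) = (-11/39 + n)*(2*n) = 2*n*(-11/39 + n))
E(u) = 1/(152 + u)
K(b) = √(12 + b)
(-15420 + E(-210))*(N(-123) + K(105)) = (-15420 + 1/(152 - 210))*((2/39)*(-123)*(-11 + 39*(-123)) + √(12 + 105)) = (-15420 + 1/(-58))*((2/39)*(-123)*(-11 - 4797) + √117) = (-15420 - 1/58)*((2/39)*(-123)*(-4808) + 3*√13) = -894361*(394256/13 + 3*√13)/58 = -13561815016/29 - 2683083*√13/58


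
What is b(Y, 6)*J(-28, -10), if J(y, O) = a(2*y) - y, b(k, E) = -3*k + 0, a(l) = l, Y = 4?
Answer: 336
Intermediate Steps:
b(k, E) = -3*k
J(y, O) = y (J(y, O) = 2*y - y = y)
b(Y, 6)*J(-28, -10) = -3*4*(-28) = -12*(-28) = 336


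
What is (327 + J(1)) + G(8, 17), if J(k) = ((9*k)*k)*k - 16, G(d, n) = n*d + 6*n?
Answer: 558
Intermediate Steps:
G(d, n) = 6*n + d*n (G(d, n) = d*n + 6*n = 6*n + d*n)
J(k) = -16 + 9*k³ (J(k) = (9*k²)*k - 16 = 9*k³ - 16 = -16 + 9*k³)
(327 + J(1)) + G(8, 17) = (327 + (-16 + 9*1³)) + 17*(6 + 8) = (327 + (-16 + 9*1)) + 17*14 = (327 + (-16 + 9)) + 238 = (327 - 7) + 238 = 320 + 238 = 558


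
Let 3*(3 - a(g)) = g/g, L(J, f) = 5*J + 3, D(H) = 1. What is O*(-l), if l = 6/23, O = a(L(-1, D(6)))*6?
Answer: -96/23 ≈ -4.1739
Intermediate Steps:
L(J, f) = 3 + 5*J
a(g) = 8/3 (a(g) = 3 - g/(3*g) = 3 - ⅓*1 = 3 - ⅓ = 8/3)
O = 16 (O = (8/3)*6 = 16)
l = 6/23 (l = 6*(1/23) = 6/23 ≈ 0.26087)
O*(-l) = 16*(-1*6/23) = 16*(-6/23) = -96/23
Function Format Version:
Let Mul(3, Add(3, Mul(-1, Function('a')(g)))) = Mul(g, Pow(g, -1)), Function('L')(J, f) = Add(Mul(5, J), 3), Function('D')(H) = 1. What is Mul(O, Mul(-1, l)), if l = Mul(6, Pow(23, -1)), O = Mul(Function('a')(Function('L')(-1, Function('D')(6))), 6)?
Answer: Rational(-96, 23) ≈ -4.1739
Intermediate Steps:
Function('L')(J, f) = Add(3, Mul(5, J))
Function('a')(g) = Rational(8, 3) (Function('a')(g) = Add(3, Mul(Rational(-1, 3), Mul(g, Pow(g, -1)))) = Add(3, Mul(Rational(-1, 3), 1)) = Add(3, Rational(-1, 3)) = Rational(8, 3))
O = 16 (O = Mul(Rational(8, 3), 6) = 16)
l = Rational(6, 23) (l = Mul(6, Rational(1, 23)) = Rational(6, 23) ≈ 0.26087)
Mul(O, Mul(-1, l)) = Mul(16, Mul(-1, Rational(6, 23))) = Mul(16, Rational(-6, 23)) = Rational(-96, 23)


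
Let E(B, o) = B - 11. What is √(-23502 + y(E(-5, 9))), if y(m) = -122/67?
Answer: 2*I*√26377163/67 ≈ 153.31*I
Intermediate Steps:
E(B, o) = -11 + B
y(m) = -122/67 (y(m) = -122*1/67 = -122/67)
√(-23502 + y(E(-5, 9))) = √(-23502 - 122/67) = √(-1574756/67) = 2*I*√26377163/67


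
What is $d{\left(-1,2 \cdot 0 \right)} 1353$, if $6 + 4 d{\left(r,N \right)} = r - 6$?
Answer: $- \frac{17589}{4} \approx -4397.3$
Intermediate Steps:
$d{\left(r,N \right)} = -3 + \frac{r}{4}$ ($d{\left(r,N \right)} = - \frac{3}{2} + \frac{r - 6}{4} = - \frac{3}{2} + \frac{-6 + r}{4} = - \frac{3}{2} + \left(- \frac{3}{2} + \frac{r}{4}\right) = -3 + \frac{r}{4}$)
$d{\left(-1,2 \cdot 0 \right)} 1353 = \left(-3 + \frac{1}{4} \left(-1\right)\right) 1353 = \left(-3 - \frac{1}{4}\right) 1353 = \left(- \frac{13}{4}\right) 1353 = - \frac{17589}{4}$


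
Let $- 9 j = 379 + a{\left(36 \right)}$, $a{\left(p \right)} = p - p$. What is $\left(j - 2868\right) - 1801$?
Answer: $- \frac{42400}{9} \approx -4711.1$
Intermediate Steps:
$a{\left(p \right)} = 0$
$j = - \frac{379}{9}$ ($j = - \frac{379 + 0}{9} = \left(- \frac{1}{9}\right) 379 = - \frac{379}{9} \approx -42.111$)
$\left(j - 2868\right) - 1801 = \left(- \frac{379}{9} - 2868\right) - 1801 = - \frac{26191}{9} - 1801 = - \frac{42400}{9}$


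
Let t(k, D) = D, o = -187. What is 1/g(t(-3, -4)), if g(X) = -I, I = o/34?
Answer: 2/11 ≈ 0.18182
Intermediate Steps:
I = -11/2 (I = -187/34 = -187*1/34 = -11/2 ≈ -5.5000)
g(X) = 11/2 (g(X) = -1*(-11/2) = 11/2)
1/g(t(-3, -4)) = 1/(11/2) = 2/11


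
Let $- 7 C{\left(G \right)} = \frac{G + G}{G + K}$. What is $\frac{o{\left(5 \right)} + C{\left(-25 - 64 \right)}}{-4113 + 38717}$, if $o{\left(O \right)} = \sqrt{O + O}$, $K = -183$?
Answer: $- \frac{89}{32943008} + \frac{\sqrt{10}}{34604} \approx 8.8683 \cdot 10^{-5}$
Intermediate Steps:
$C{\left(G \right)} = - \frac{2 G}{7 \left(-183 + G\right)}$ ($C{\left(G \right)} = - \frac{\left(G + G\right) \frac{1}{G - 183}}{7} = - \frac{2 G \frac{1}{-183 + G}}{7} = - \frac{2 G}{7 \left(-183 + G\right)}$)
$o{\left(O \right)} = \sqrt{2} \sqrt{O}$ ($o{\left(O \right)} = \sqrt{2 O} = \sqrt{2} \sqrt{O}$)
$\frac{o{\left(5 \right)} + C{\left(-25 - 64 \right)}}{-4113 + 38717} = \frac{\sqrt{2} \sqrt{5} - \frac{2 \left(-25 - 64\right)}{-1281 + 7 \left(-25 - 64\right)}}{-4113 + 38717} = \frac{\sqrt{10} - - \frac{178}{-1281 + 7 \left(-89\right)}}{34604} = \left(\sqrt{10} - - \frac{178}{-1281 - 623}\right) \frac{1}{34604} = \left(\sqrt{10} - - \frac{178}{-1904}\right) \frac{1}{34604} = \left(\sqrt{10} - \left(-178\right) \left(- \frac{1}{1904}\right)\right) \frac{1}{34604} = \left(\sqrt{10} - \frac{89}{952}\right) \frac{1}{34604} = \left(- \frac{89}{952} + \sqrt{10}\right) \frac{1}{34604} = - \frac{89}{32943008} + \frac{\sqrt{10}}{34604}$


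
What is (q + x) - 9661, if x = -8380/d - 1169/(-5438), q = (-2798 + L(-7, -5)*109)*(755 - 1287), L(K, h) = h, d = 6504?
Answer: 3910046318851/2210547 ≈ 1.7688e+6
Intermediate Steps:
q = 1778476 (q = (-2798 - 5*109)*(755 - 1287) = (-2798 - 545)*(-532) = -3343*(-532) = 1778476)
x = -2372954/2210547 (x = -8380/6504 - 1169/(-5438) = -8380*1/6504 - 1169*(-1/5438) = -2095/1626 + 1169/5438 = -2372954/2210547 ≈ -1.0735)
(q + x) - 9661 = (1778476 - 2372954/2210547) - 9661 = 3931402413418/2210547 - 9661 = 3910046318851/2210547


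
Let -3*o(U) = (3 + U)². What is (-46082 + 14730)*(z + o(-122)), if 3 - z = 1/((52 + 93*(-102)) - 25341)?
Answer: 15429441507544/104325 ≈ 1.4790e+8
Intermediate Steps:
o(U) = -(3 + U)²/3
z = 104326/34775 (z = 3 - 1/((52 + 93*(-102)) - 25341) = 3 - 1/((52 - 9486) - 25341) = 3 - 1/(-9434 - 25341) = 3 - 1/(-34775) = 3 - 1*(-1/34775) = 3 + 1/34775 = 104326/34775 ≈ 3.0000)
(-46082 + 14730)*(z + o(-122)) = (-46082 + 14730)*(104326/34775 - (3 - 122)²/3) = -31352*(104326/34775 - ⅓*(-119)²) = -31352*(104326/34775 - ⅓*14161) = -31352*(104326/34775 - 14161/3) = -31352*(-492135797/104325) = 15429441507544/104325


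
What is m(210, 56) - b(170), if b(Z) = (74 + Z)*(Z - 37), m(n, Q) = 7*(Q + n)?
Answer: -30590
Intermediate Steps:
m(n, Q) = 7*Q + 7*n
b(Z) = (-37 + Z)*(74 + Z) (b(Z) = (74 + Z)*(-37 + Z) = (-37 + Z)*(74 + Z))
m(210, 56) - b(170) = (7*56 + 7*210) - (-2738 + 170² + 37*170) = (392 + 1470) - (-2738 + 28900 + 6290) = 1862 - 1*32452 = 1862 - 32452 = -30590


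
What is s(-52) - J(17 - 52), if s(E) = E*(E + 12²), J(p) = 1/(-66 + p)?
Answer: -483183/101 ≈ -4784.0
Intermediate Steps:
s(E) = E*(144 + E) (s(E) = E*(E + 144) = E*(144 + E))
s(-52) - J(17 - 52) = -52*(144 - 52) - 1/(-66 + (17 - 52)) = -52*92 - 1/(-66 - 35) = -4784 - 1/(-101) = -4784 - 1*(-1/101) = -4784 + 1/101 = -483183/101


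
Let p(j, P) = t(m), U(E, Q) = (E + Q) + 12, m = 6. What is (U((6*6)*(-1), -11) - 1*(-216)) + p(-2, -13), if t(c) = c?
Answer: 187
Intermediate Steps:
U(E, Q) = 12 + E + Q
p(j, P) = 6
(U((6*6)*(-1), -11) - 1*(-216)) + p(-2, -13) = ((12 + (6*6)*(-1) - 11) - 1*(-216)) + 6 = ((12 + 36*(-1) - 11) + 216) + 6 = ((12 - 36 - 11) + 216) + 6 = (-35 + 216) + 6 = 181 + 6 = 187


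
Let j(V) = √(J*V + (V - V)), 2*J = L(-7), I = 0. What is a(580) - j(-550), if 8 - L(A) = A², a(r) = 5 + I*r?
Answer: 5 - 5*√451 ≈ -101.18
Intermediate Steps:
a(r) = 5 (a(r) = 5 + 0*r = 5 + 0 = 5)
L(A) = 8 - A²
J = -41/2 (J = (8 - 1*(-7)²)/2 = (8 - 1*49)/2 = (8 - 49)/2 = (½)*(-41) = -41/2 ≈ -20.500)
j(V) = √82*√(-V)/2 (j(V) = √(-41*V/2 + (V - V)) = √(-41*V/2 + 0) = √(-41*V/2) = √82*√(-V)/2)
a(580) - j(-550) = 5 - √82*√(-1*(-550))/2 = 5 - √82*√550/2 = 5 - √82*5*√22/2 = 5 - 5*√451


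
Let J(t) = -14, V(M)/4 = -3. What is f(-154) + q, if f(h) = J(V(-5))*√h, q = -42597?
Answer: -42597 - 14*I*√154 ≈ -42597.0 - 173.74*I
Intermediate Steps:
V(M) = -12 (V(M) = 4*(-3) = -12)
f(h) = -14*√h
f(-154) + q = -14*I*√154 - 42597 = -42597 - 14*I*√154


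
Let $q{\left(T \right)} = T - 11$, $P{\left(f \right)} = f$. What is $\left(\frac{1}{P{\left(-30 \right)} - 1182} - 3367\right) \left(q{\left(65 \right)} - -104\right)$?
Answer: $- \frac{322383595}{606} \approx -5.3199 \cdot 10^{5}$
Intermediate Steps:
$q{\left(T \right)} = -11 + T$
$\left(\frac{1}{P{\left(-30 \right)} - 1182} - 3367\right) \left(q{\left(65 \right)} - -104\right) = \left(\frac{1}{-30 - 1182} - 3367\right) \left(\left(-11 + 65\right) - -104\right) = \left(\frac{1}{-1212} - 3367\right) \left(54 + \left(-33 + 137\right)\right) = \left(- \frac{1}{1212} - 3367\right) \left(54 + 104\right) = \left(- \frac{4080805}{1212}\right) 158 = - \frac{322383595}{606}$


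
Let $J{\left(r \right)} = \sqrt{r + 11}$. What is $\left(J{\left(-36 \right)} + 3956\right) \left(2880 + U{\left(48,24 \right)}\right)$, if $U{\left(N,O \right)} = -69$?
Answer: $11120316 + 14055 i \approx 1.112 \cdot 10^{7} + 14055.0 i$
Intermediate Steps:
$J{\left(r \right)} = \sqrt{11 + r}$
$\left(J{\left(-36 \right)} + 3956\right) \left(2880 + U{\left(48,24 \right)}\right) = \left(\sqrt{11 - 36} + 3956\right) \left(2880 - 69\right) = \left(\sqrt{-25} + 3956\right) 2811 = \left(5 i + 3956\right) 2811 = \left(3956 + 5 i\right) 2811 = 11120316 + 14055 i$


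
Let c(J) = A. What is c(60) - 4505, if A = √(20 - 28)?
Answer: -4505 + 2*I*√2 ≈ -4505.0 + 2.8284*I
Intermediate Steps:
A = 2*I*√2 (A = √(-8) = 2*I*√2 ≈ 2.8284*I)
c(J) = 2*I*√2
c(60) - 4505 = 2*I*√2 - 4505 = -4505 + 2*I*√2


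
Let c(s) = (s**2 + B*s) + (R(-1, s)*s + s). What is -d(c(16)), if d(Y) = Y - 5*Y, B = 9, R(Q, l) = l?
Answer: 2688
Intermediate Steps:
c(s) = 2*s**2 + 10*s (c(s) = (s**2 + 9*s) + (s*s + s) = (s**2 + 9*s) + (s**2 + s) = (s**2 + 9*s) + (s + s**2) = 2*s**2 + 10*s)
d(Y) = -4*Y
-d(c(16)) = -(-4)*2*16*(5 + 16) = -(-4)*2*16*21 = -(-4)*672 = -1*(-2688) = 2688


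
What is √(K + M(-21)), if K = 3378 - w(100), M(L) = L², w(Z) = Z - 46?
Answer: √3765 ≈ 61.360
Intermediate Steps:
w(Z) = -46 + Z
K = 3324 (K = 3378 - (-46 + 100) = 3378 - 1*54 = 3378 - 54 = 3324)
√(K + M(-21)) = √(3324 + (-21)²) = √(3324 + 441) = √3765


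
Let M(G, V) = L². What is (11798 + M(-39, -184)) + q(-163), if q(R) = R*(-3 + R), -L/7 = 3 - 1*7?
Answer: 39640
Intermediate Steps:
L = 28 (L = -7*(3 - 1*7) = -7*(3 - 7) = -7*(-4) = 28)
M(G, V) = 784 (M(G, V) = 28² = 784)
(11798 + M(-39, -184)) + q(-163) = (11798 + 784) - 163*(-3 - 163) = 12582 - 163*(-166) = 12582 + 27058 = 39640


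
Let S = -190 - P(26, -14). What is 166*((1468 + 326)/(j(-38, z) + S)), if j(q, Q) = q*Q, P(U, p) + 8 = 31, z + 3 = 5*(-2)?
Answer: 297804/281 ≈ 1059.8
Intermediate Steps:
z = -13 (z = -3 + 5*(-2) = -3 - 10 = -13)
P(U, p) = 23 (P(U, p) = -8 + 31 = 23)
S = -213 (S = -190 - 1*23 = -190 - 23 = -213)
j(q, Q) = Q*q
166*((1468 + 326)/(j(-38, z) + S)) = 166*((1468 + 326)/(-13*(-38) - 213)) = 166*(1794/(494 - 213)) = 166*(1794/281) = 297804/281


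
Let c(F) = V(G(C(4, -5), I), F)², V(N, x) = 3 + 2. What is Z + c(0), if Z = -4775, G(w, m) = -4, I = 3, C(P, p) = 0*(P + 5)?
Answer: -4750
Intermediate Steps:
C(P, p) = 0 (C(P, p) = 0*(5 + P) = 0)
V(N, x) = 5
c(F) = 25 (c(F) = 5² = 25)
Z + c(0) = -4775 + 25 = -4750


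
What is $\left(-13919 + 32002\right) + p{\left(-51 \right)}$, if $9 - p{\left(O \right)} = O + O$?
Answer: $18194$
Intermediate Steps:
$p{\left(O \right)} = 9 - 2 O$ ($p{\left(O \right)} = 9 - \left(O + O\right) = 9 - 2 O$)
$\left(-13919 + 32002\right) + p{\left(-51 \right)} = \left(-13919 + 32002\right) + \left(9 - -102\right) = 18083 + \left(9 + 102\right) = 18083 + 111 = 18194$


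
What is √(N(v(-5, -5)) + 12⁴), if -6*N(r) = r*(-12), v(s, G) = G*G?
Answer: √20786 ≈ 144.17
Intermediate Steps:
v(s, G) = G²
N(r) = 2*r (N(r) = -r*(-12)/6 = -(-2)*r = 2*r)
√(N(v(-5, -5)) + 12⁴) = √(2*(-5)² + 12⁴) = √(2*25 + 20736) = √(50 + 20736) = √20786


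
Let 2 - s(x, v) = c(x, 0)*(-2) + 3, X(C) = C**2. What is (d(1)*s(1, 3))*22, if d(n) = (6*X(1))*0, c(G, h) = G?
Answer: 0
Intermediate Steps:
s(x, v) = -1 + 2*x (s(x, v) = 2 - (x*(-2) + 3) = 2 - (-2*x + 3) = 2 - (3 - 2*x) = 2 + (-3 + 2*x) = -1 + 2*x)
d(n) = 0 (d(n) = (6*1**2)*0 = (6*1)*0 = 6*0 = 0)
(d(1)*s(1, 3))*22 = (0*(-1 + 2*1))*22 = (0*(-1 + 2))*22 = (0*1)*22 = 0*22 = 0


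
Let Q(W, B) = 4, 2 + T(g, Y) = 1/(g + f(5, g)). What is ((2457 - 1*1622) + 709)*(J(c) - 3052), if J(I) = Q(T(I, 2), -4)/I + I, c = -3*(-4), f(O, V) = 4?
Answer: -14079736/3 ≈ -4.6932e+6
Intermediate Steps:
T(g, Y) = -2 + 1/(4 + g) (T(g, Y) = -2 + 1/(g + 4) = -2 + 1/(4 + g))
c = 12
J(I) = I + 4/I (J(I) = 4/I + I = I + 4/I)
((2457 - 1*1622) + 709)*(J(c) - 3052) = ((2457 - 1*1622) + 709)*((12 + 4/12) - 3052) = ((2457 - 1622) + 709)*((12 + 4*(1/12)) - 3052) = (835 + 709)*((12 + ⅓) - 3052) = 1544*(37/3 - 3052) = 1544*(-9119/3) = -14079736/3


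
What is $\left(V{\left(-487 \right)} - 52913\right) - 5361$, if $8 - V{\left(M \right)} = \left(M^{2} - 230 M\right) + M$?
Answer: $-406958$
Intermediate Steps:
$V{\left(M \right)} = 8 - M^{2} + 229 M$ ($V{\left(M \right)} = 8 - \left(\left(M^{2} - 230 M\right) + M\right) = 8 - \left(M^{2} - 229 M\right) = 8 - M^{2} + 229 M$)
$\left(V{\left(-487 \right)} - 52913\right) - 5361 = \left(\left(8 - \left(-487\right)^{2} + 229 \left(-487\right)\right) - 52913\right) - 5361 = \left(\left(8 - 237169 - 111523\right) - 52913\right) - 5361 = \left(-348684 - 52913\right) - 5361 = -401597 - 5361 = -406958$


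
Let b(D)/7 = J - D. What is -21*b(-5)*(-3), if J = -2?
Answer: 1323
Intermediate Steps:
b(D) = -14 - 7*D (b(D) = 7*(-2 - D) = -14 - 7*D)
-21*b(-5)*(-3) = -21*(-14 - 7*(-5))*(-3) = -21*(-14 + 35)*(-3) = -21*21*(-3) = -441*(-3) = 1323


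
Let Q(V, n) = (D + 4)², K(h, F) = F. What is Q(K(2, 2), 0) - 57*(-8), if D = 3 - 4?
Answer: 465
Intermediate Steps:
D = -1
Q(V, n) = 9 (Q(V, n) = (-1 + 4)² = 3² = 9)
Q(K(2, 2), 0) - 57*(-8) = 9 - 57*(-8) = 9 + 456 = 465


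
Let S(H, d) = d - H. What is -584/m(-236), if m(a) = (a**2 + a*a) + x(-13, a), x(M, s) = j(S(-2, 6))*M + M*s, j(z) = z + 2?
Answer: -292/57165 ≈ -0.0051080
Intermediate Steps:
j(z) = 2 + z
x(M, s) = 10*M + M*s (x(M, s) = (2 + (6 - 1*(-2)))*M + M*s = (2 + (6 + 2))*M + M*s = (2 + 8)*M + M*s = 10*M + M*s)
m(a) = -130 - 13*a + 2*a**2 (m(a) = (a**2 + a*a) - 13*(10 + a) = (a**2 + a**2) + (-130 - 13*a) = 2*a**2 + (-130 - 13*a) = -130 - 13*a + 2*a**2)
-584/m(-236) = -584/(-130 - 13*(-236) + 2*(-236)**2) = -584/(-130 + 3068 + 2*55696) = -584/(-130 + 3068 + 111392) = -584/114330 = -584*1/114330 = -292/57165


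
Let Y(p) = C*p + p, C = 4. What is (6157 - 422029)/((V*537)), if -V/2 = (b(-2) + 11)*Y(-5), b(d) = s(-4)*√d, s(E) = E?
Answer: -254144/228225 - 92416*I*√2/228225 ≈ -1.1136 - 0.57266*I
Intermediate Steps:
Y(p) = 5*p (Y(p) = 4*p + p = 5*p)
b(d) = -4*√d
V = 550 - 200*I*√2 (V = -2*(-4*I*√2 + 11)*5*(-5) = -2*(-4*I*√2 + 11)*(-25) = -2*(11 - 4*I*√2)*(-25) = -2*(-275 + 100*I*√2) = 550 - 200*I*√2 ≈ 550.0 - 282.84*I)
(6157 - 422029)/((V*537)) = (6157 - 422029)/(((550 - 200*I*√2)*537)) = -415872/(295350 - 107400*I*√2)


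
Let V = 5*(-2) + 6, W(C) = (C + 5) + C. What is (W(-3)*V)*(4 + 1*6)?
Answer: 40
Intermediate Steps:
W(C) = 5 + 2*C (W(C) = (5 + C) + C = 5 + 2*C)
V = -4 (V = -10 + 6 = -4)
(W(-3)*V)*(4 + 1*6) = ((5 + 2*(-3))*(-4))*(4 + 1*6) = ((5 - 6)*(-4))*(4 + 6) = -1*(-4)*10 = 4*10 = 40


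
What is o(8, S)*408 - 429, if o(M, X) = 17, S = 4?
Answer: 6507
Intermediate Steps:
o(8, S)*408 - 429 = 17*408 - 429 = 6936 - 429 = 6507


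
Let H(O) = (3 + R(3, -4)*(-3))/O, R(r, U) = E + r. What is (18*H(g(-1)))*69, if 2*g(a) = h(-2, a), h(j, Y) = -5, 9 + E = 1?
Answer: -44712/5 ≈ -8942.4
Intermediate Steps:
E = -8 (E = -9 + 1 = -8)
R(r, U) = -8 + r
g(a) = -5/2 (g(a) = (1/2)*(-5) = -5/2)
H(O) = 18/O (H(O) = (3 + (-8 + 3)*(-3))/O = (3 - 5*(-3))/O = (3 + 15)/O = 18/O)
(18*H(g(-1)))*69 = (18*(18/(-5/2)))*69 = (18*(18*(-2/5)))*69 = (18*(-36/5))*69 = -648/5*69 = -44712/5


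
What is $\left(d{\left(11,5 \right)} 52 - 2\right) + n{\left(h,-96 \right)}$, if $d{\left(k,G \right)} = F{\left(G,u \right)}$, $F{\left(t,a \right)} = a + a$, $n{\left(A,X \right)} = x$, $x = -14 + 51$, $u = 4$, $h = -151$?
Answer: $451$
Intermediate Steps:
$x = 37$
$n{\left(A,X \right)} = 37$
$F{\left(t,a \right)} = 2 a$
$d{\left(k,G \right)} = 8$ ($d{\left(k,G \right)} = 2 \cdot 4 = 8$)
$\left(d{\left(11,5 \right)} 52 - 2\right) + n{\left(h,-96 \right)} = \left(8 \cdot 52 - 2\right) + 37 = \left(416 - 2\right) + 37 = 414 + 37 = 451$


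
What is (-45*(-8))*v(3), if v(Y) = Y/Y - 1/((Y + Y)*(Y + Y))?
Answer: 350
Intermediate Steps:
v(Y) = 1 - 1/(4*Y²) (v(Y) = 1 - 1/((2*Y)*(2*Y)) = 1 - 1/(4*Y²))
(-45*(-8))*v(3) = (-45*(-8))*(1 - ¼/3²) = 360*(1 - ¼*⅑) = 360*(1 - 1/36) = 360*(35/36) = 350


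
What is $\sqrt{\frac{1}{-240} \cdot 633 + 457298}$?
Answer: $\frac{\sqrt{182918145}}{20} \approx 676.24$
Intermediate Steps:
$\sqrt{\frac{1}{-240} \cdot 633 + 457298} = \sqrt{\left(- \frac{1}{240}\right) 633 + 457298} = \sqrt{- \frac{211}{80} + 457298} = \sqrt{\frac{36583629}{80}} = \frac{\sqrt{182918145}}{20}$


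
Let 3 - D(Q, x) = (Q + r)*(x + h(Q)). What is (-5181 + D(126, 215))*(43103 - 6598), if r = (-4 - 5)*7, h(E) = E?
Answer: -973259805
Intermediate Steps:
r = -63 (r = -9*7 = -63)
D(Q, x) = 3 - (-63 + Q)*(Q + x) (D(Q, x) = 3 - (Q - 63)*(x + Q) = 3 - (-63 + Q)*(Q + x))
(-5181 + D(126, 215))*(43103 - 6598) = (-5181 + (3 - 1*126**2 + 63*126 + 63*215 - 1*126*215))*(43103 - 6598) = (-5181 + (3 - 1*15876 + 7938 + 13545 - 27090))*36505 = (-5181 + (3 - 15876 + 7938 + 13545 - 27090))*36505 = (-5181 - 21480)*36505 = -26661*36505 = -973259805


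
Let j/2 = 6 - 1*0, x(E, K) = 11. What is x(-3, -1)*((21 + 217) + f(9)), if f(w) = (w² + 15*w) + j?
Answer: 5126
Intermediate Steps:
j = 12 (j = 2*(6 - 1*0) = 2*(6 + 0) = 2*6 = 12)
f(w) = 12 + w² + 15*w (f(w) = (w² + 15*w) + 12 = 12 + w² + 15*w)
x(-3, -1)*((21 + 217) + f(9)) = 11*((21 + 217) + (12 + 9² + 15*9)) = 11*(238 + (12 + 81 + 135)) = 11*(238 + 228) = 11*466 = 5126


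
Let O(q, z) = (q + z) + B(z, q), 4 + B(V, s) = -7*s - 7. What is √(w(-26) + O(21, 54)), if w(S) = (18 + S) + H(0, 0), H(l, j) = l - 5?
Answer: 4*I*√6 ≈ 9.798*I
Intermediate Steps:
B(V, s) = -11 - 7*s (B(V, s) = -4 + (-7*s - 7) = -4 + (-7 - 7*s) = -11 - 7*s)
O(q, z) = -11 + z - 6*q (O(q, z) = (q + z) + (-11 - 7*q) = -11 + z - 6*q)
H(l, j) = -5 + l
w(S) = 13 + S (w(S) = (18 + S) + (-5 + 0) = (18 + S) - 5 = 13 + S)
√(w(-26) + O(21, 54)) = √((13 - 26) + (-11 + 54 - 6*21)) = √(-13 + (-11 + 54 - 126)) = √(-13 - 83) = √(-96) = 4*I*√6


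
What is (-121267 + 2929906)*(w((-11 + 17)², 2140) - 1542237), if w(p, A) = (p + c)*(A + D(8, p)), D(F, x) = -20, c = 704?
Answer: 74605877757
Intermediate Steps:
w(p, A) = (-20 + A)*(704 + p) (w(p, A) = (p + 704)*(A - 20) = (704 + p)*(-20 + A) = (-20 + A)*(704 + p))
(-121267 + 2929906)*(w((-11 + 17)², 2140) - 1542237) = (-121267 + 2929906)*((-14080 - 20*(-11 + 17)² + 704*2140 + 2140*(-11 + 17)²) - 1542237) = 2808639*((-14080 - 20*6² + 1506560 + 2140*6²) - 1542237) = 2808639*((-14080 - 20*36 + 1506560 + 2140*36) - 1542237) = 2808639*((-14080 - 720 + 1506560 + 77040) - 1542237) = 2808639*(1568800 - 1542237) = 2808639*26563 = 74605877757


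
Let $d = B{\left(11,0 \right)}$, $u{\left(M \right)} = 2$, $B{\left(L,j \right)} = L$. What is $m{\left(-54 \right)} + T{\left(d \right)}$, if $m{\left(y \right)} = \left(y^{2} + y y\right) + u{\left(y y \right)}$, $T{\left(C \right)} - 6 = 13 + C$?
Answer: $5864$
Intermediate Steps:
$d = 11$
$T{\left(C \right)} = 19 + C$ ($T{\left(C \right)} = 6 + \left(13 + C\right) = 19 + C$)
$m{\left(y \right)} = 2 + 2 y^{2}$ ($m{\left(y \right)} = \left(y^{2} + y y\right) + 2 = \left(y^{2} + y^{2}\right) + 2 = 2 y^{2} + 2 = 2 + 2 y^{2}$)
$m{\left(-54 \right)} + T{\left(d \right)} = \left(2 + 2 \left(-54\right)^{2}\right) + \left(19 + 11\right) = \left(2 + 2 \cdot 2916\right) + 30 = \left(2 + 5832\right) + 30 = 5834 + 30 = 5864$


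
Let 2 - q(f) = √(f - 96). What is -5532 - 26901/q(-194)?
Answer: -5715 - 183*I*√290/2 ≈ -5715.0 - 1558.2*I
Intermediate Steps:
q(f) = 2 - √(-96 + f) (q(f) = 2 - √(f - 96) = 2 - √(-96 + f))
-5532 - 26901/q(-194) = -5532 - 26901/(2 - √(-96 - 194)) = -5532 - 26901/(2 - √(-290)) = -5532 - 26901/(2 - I*√290)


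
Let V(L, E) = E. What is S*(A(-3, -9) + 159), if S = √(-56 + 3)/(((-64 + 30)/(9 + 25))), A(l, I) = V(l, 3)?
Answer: -162*I*√53 ≈ -1179.4*I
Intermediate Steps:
A(l, I) = 3
S = -I*√53 (S = √(-53)/((-34/34)) = (I*√53)/((-34*1/34)) = (I*√53)/(-1) = (I*√53)*(-1) = -I*√53 ≈ -7.2801*I)
S*(A(-3, -9) + 159) = (-I*√53)*(3 + 159) = -I*√53*162 = -162*I*√53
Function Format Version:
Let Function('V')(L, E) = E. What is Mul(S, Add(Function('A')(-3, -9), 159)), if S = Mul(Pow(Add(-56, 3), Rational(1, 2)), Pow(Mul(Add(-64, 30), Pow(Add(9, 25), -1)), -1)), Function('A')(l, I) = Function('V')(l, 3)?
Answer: Mul(-162, I, Pow(53, Rational(1, 2))) ≈ Mul(-1179.4, I)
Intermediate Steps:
Function('A')(l, I) = 3
S = Mul(-1, I, Pow(53, Rational(1, 2))) (S = Mul(Pow(-53, Rational(1, 2)), Pow(Mul(-34, Pow(34, -1)), -1)) = Mul(Mul(I, Pow(53, Rational(1, 2))), Pow(Mul(-34, Rational(1, 34)), -1)) = Mul(Mul(I, Pow(53, Rational(1, 2))), Pow(-1, -1)) = Mul(Mul(I, Pow(53, Rational(1, 2))), -1) = Mul(-1, I, Pow(53, Rational(1, 2))) ≈ Mul(-7.2801, I))
Mul(S, Add(Function('A')(-3, -9), 159)) = Mul(Mul(-1, I, Pow(53, Rational(1, 2))), Add(3, 159)) = Mul(Mul(-1, I, Pow(53, Rational(1, 2))), 162) = Mul(-162, I, Pow(53, Rational(1, 2)))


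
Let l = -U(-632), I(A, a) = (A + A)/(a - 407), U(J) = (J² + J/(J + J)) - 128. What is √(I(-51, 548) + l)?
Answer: I*√3528190266/94 ≈ 631.9*I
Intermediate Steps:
U(J) = -255/2 + J² (U(J) = (J² + J/((2*J))) - 128 = (J² + (1/(2*J))*J) - 128 = (J² + ½) - 128 = (½ + J²) - 128 = -255/2 + J²)
I(A, a) = 2*A/(-407 + a) (I(A, a) = (2*A)/(-407 + a) = 2*A/(-407 + a))
l = -798593/2 (l = -(-255/2 + (-632)²) = -(-255/2 + 399424) = -1*798593/2 = -798593/2 ≈ -3.9930e+5)
√(I(-51, 548) + l) = √(2*(-51)/(-407 + 548) - 798593/2) = √(2*(-51)/141 - 798593/2) = √(2*(-51)*(1/141) - 798593/2) = √(-34/47 - 798593/2) = √(-37533939/94) = I*√3528190266/94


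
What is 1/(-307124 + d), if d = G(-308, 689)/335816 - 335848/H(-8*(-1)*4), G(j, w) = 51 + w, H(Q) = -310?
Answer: -13012870/3982466765709 ≈ -3.2675e-6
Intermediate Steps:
d = 14097920171/13012870 (d = (51 + 689)/335816 - 335848/(-310) = 740*(1/335816) - 335848*(-1/310) = 185/83954 + 167924/155 = 14097920171/13012870 ≈ 1083.4)
1/(-307124 + d) = 1/(-307124 + 14097920171/13012870) = 1/(-3982466765709/13012870) = -13012870/3982466765709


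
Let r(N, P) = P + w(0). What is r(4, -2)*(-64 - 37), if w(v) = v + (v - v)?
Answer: 202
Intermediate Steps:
w(v) = v (w(v) = v + 0 = v)
r(N, P) = P (r(N, P) = P + 0 = P)
r(4, -2)*(-64 - 37) = -2*(-64 - 37) = -2*(-101) = 202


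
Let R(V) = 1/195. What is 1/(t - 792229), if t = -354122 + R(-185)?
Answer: -195/223538444 ≈ -8.7233e-7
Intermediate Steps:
R(V) = 1/195
t = -69053789/195 (t = -354122 + 1/195 = -69053789/195 ≈ -3.5412e+5)
1/(t - 792229) = 1/(-69053789/195 - 792229) = 1/(-223538444/195) = -195/223538444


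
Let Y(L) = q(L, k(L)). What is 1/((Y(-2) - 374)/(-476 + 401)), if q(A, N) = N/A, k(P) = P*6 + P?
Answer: 75/367 ≈ 0.20436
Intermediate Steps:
k(P) = 7*P (k(P) = 6*P + P = 7*P)
Y(L) = 7 (Y(L) = (7*L)/L = 7)
1/((Y(-2) - 374)/(-476 + 401)) = 1/((7 - 374)/(-476 + 401)) = 1/(-367/(-75)) = 1/(-367*(-1/75)) = 1/(367/75) = 75/367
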